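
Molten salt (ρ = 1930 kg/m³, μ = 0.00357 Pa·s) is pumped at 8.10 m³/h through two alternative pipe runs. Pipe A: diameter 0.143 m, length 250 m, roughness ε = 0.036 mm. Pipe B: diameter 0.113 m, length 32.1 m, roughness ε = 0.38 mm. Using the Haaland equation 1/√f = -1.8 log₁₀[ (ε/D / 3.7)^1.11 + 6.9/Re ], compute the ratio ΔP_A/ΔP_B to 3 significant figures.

Pipe A: V = Q/A = 0.00225/0.01606 = 0.1401 m/s; Re = 1.083e+04; ε/D = 0.000252; Haaland → f = 0.03052; ΔP_A = f(L/D)(ρV²/2) = 1011 Pa.
Pipe B: V = Q/A = 0.00225/0.01003 = 0.2244 m/s; Re = 1.371e+04; ε/D = 0.00336; Haaland → f = 0.03352; ΔP_B = f(L/D)(ρV²/2) = 462.6 Pa.
ΔP_A/ΔP_B = 1011/462.6 = 2.18.

ΔP_A/ΔP_B ≈ 2.18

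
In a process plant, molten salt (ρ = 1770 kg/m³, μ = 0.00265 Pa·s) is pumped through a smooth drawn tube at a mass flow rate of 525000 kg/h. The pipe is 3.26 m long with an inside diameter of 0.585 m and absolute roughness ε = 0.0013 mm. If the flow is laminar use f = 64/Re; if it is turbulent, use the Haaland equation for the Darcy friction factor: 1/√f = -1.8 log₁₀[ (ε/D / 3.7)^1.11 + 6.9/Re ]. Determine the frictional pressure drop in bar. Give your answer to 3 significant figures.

ΔP ≈ 7.96×10^-5 bar

ṁ = 525000 kg/h = 525000/3600 = 145.8 kg/s.
A = πD²/4 = π(0.585)²/4 = 0.2688 m²; mean velocity V = ṁ/(ρA) = 145.8/(1770 · 0.2688) = 0.3065 m/s.
Reynolds number Re = ρVD/μ = 1770 · 0.3065 · 0.585 / 0.00265 = 1.198e+05.
Re > 4000 → turbulent. Relative roughness ε/D = 1.3e-06/0.585 = 2.22e-06. Haaland: 1/√f = -1.8 log₁₀[(2.22e-06/3.7)^1.11 + 6.9/1.198e+05] = -1.8 log₁₀[1.24e-07 + 5.76e-05] = 7.629, so f = 0.01718.
Darcy-Weisbach: ΔP = f(L/D)(ρV²/2) = 0.01718·(3.26/0.585)·(1770·0.3065²/2) = 0.01718·5.573·83.16 = 7.961 Pa.
ΔP = 7.961 Pa = 7.96×10^-5 bar.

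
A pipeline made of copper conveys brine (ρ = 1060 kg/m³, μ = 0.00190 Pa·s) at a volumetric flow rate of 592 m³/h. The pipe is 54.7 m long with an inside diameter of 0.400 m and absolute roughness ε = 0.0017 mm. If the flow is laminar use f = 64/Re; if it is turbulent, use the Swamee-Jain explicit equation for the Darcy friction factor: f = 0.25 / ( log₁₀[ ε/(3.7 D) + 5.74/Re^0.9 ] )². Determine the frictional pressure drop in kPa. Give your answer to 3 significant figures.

ΔP ≈ 1.80 kPa

Q = 592 m³/h = 592/3600 = 0.1644 m³/s.
Cross-sectional area A = πD²/4 = π(0.4)²/4 = 0.1257 m²; mean velocity V = Q/A = 0.1644/0.1257 = 1.309 m/s.
Reynolds number Re = ρVD/μ = 1060 · 1.309 · 0.4 / 0.0019 = 2.92e+05.
Re > 4000 → turbulent. Relative roughness ε/D = 1.7e-06/0.4 = 4.25e-06. Swamee-Jain: f = 0.25/(log₁₀[4.25e-06/3.7 + 5.74/2.92e+05^0.9])² = 0.25/(log₁₀[1.15e-06 + 6.92e-05])² = 0.25/(-4.153)² = 0.0145.
Darcy-Weisbach: ΔP = f(L/D)(ρV²/2) = 0.0145·(54.7/0.4)·(1060·1.309²/2) = 0.0145·136.8·907.6 = 1799 Pa.
ΔP = 1799 Pa = 1.80 kPa.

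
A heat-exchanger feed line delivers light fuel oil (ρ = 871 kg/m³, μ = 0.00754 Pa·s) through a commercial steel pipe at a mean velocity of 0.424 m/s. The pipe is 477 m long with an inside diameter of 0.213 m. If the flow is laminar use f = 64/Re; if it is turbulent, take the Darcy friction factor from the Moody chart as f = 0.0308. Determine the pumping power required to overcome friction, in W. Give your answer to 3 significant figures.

P ≈ 81.6 W

Reynolds number Re = ρVD/μ = 871 · 0.424 · 0.213 / 0.00754 = 1.043e+04.
Re > 4000 → turbulent; use the Moody-chart value f = 0.0308.
Darcy-Weisbach: ΔP = f(L/D)(ρV²/2) = 0.0308·(477/0.213)·(871·0.424²/2) = 0.0308·2239·78.29 = 5400 Pa.
Q = V·A = 0.424·0.03563 = 0.01511 m³/s.
Pumping power P = QΔP = 0.01511·5400 = 81.59 W = 81.6 W.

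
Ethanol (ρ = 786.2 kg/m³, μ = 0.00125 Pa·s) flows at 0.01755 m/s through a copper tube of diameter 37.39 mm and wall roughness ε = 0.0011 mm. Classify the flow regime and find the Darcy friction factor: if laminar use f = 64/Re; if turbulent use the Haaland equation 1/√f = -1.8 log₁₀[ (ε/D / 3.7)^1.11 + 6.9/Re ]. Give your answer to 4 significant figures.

f ≈ 0.1551

Re = ρVD/μ = 786.2·0.01755·0.03739/0.00125 = 412.7.
Re < 2300 → laminar, so f = 64/Re = 0.1551 (roughness is irrelevant in laminar flow).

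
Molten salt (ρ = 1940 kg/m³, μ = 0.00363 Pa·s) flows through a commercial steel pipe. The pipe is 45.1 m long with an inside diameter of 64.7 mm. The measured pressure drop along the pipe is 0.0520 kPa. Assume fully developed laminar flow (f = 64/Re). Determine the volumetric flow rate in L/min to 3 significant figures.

Q ≈ 8.20 L/min

For laminar flow, f = 64/Re with Re = ρVD/μ, so Darcy-Weisbach reduces to ΔP = 32μLV/D². Solving for V: V = ΔP·D²/(32μL) = 52·(0.0647)²/(32·0.00363·45.1) = 0.04155 m/s.
Check: Re = ρVD/μ = 1940·0.04155·0.0647/0.00363 = 1437 < 2300, so the laminar assumption holds.
Q = V·A = 0.04155·(π/4·0.0647²) = 0.0001366 m³/s = 8.20 L/min.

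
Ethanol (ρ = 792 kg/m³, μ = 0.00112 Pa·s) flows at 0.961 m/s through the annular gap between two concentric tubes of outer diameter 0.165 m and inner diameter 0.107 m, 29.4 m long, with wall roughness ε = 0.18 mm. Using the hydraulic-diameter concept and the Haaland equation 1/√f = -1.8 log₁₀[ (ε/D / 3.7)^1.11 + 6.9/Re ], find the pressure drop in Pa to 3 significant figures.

Hydraulic diameter D_h = 4A/P = D_o - D_i = 0.165 - 0.107 = 0.058 m.
Re = ρVD_h/μ = 792·0.961·0.058/0.00112 = 3.941e+04.
ε/D_h = 0.00018/0.058 = 0.0031; Haaland gives 1/√f = -1.8 log₁₀[0.000385+0.000175] = 5.853, so f = 0.02919.
ΔP = f(L/D_h)(ρV²/2) = 0.02919·29.4/0.058·365.7 = 5411 Pa.

ΔP ≈ 5410 Pa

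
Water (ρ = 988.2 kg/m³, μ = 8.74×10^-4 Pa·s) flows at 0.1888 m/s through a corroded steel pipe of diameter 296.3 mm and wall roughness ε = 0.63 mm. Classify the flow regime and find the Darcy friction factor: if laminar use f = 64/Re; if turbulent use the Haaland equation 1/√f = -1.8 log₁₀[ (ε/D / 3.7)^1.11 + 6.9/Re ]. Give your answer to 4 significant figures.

Re = ρVD/μ = 988.2·0.1888·0.2963/0.000874 = 6.325e+04.
Re > 4000 → turbulent. ε/D = 0.00063/0.2963 = 0.00213; Haaland: 1/√f = -1.8 log₁₀[0.000253 + 0.000109] = 6.194, so f = 0.02606.

f ≈ 0.02606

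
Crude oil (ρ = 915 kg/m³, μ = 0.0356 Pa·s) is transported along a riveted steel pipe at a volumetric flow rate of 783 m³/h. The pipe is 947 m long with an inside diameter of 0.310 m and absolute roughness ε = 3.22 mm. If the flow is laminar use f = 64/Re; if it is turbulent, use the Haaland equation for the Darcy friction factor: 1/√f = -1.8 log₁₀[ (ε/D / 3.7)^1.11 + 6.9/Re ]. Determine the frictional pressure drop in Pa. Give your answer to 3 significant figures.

Q = 783 m³/h = 783/3600 = 0.2175 m³/s.
Cross-sectional area A = πD²/4 = π(0.31)²/4 = 0.07548 m²; mean velocity V = Q/A = 0.2175/0.07548 = 2.882 m/s.
Reynolds number Re = ρVD/μ = 915 · 2.882 · 0.31 / 0.0356 = 2.296e+04.
Re > 4000 → turbulent. Relative roughness ε/D = 0.00322/0.31 = 0.0104. Haaland: 1/√f = -1.8 log₁₀[(0.0104/3.7)^1.11 + 6.9/2.296e+04] = -1.8 log₁₀[0.00147 + 0.000301] = 4.953, so f = 0.04076.
Darcy-Weisbach: ΔP = f(L/D)(ρV²/2) = 0.04076·(947/0.31)·(915·2.882²/2) = 0.04076·3055·3799 = 4.731e+05 Pa.

ΔP ≈ 473000 Pa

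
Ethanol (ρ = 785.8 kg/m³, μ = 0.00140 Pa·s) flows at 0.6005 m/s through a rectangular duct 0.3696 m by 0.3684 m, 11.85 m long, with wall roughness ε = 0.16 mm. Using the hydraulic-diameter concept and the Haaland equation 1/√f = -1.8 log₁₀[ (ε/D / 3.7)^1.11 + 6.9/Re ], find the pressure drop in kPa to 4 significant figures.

Hydraulic diameter D_h = 4A/P = 4·(0.3696·0.3684)/(2·(0.3696+0.3684)) = 0.5446/1.476 = 0.369 m.
Re = ρVD_h/μ = 785.8·0.6005·0.369/0.0014 = 1.244e+05.
ε/D_h = 0.00016/0.369 = 0.000434; Haaland gives 1/√f = -1.8 log₁₀[4.33e-05+5.55e-05] = 7.21, so f = 0.01924.
ΔP = f(L/D_h)(ρV²/2) = 0.01924·11.85/0.369·141.7 = 87.53 Pa.
ΔP = 0.08753 kPa.

ΔP ≈ 0.08753 kPa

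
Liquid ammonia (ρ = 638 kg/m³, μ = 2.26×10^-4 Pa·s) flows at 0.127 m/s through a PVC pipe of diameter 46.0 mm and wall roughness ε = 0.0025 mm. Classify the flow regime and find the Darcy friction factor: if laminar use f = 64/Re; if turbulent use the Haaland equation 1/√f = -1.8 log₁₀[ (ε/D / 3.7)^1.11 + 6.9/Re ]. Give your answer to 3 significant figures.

f ≈ 0.0271

Re = ρVD/μ = 638·0.127·0.046/0.000226 = 1.649e+04.
Re > 4000 → turbulent. ε/D = 2.5e-06/0.046 = 5.43e-05; Haaland: 1/√f = -1.8 log₁₀[4.32e-06 + 0.000418] = 6.073, so f = 0.02711.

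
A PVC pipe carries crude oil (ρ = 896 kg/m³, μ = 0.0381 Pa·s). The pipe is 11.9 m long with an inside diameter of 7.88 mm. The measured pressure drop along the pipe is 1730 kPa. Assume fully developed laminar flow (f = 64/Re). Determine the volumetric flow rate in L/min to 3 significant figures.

Q ≈ 21.7 L/min

For laminar flow, f = 64/Re with Re = ρVD/μ, so Darcy-Weisbach reduces to ΔP = 32μLV/D². Solving for V: V = ΔP·D²/(32μL) = 1.73e+06·(0.00788)²/(32·0.0381·11.9) = 7.404 m/s.
Check: Re = ρVD/μ = 896·7.404·0.00788/0.0381 = 1372 < 2300, so the laminar assumption holds.
Q = V·A = 7.404·(π/4·0.00788²) = 0.0003611 m³/s = 21.7 L/min.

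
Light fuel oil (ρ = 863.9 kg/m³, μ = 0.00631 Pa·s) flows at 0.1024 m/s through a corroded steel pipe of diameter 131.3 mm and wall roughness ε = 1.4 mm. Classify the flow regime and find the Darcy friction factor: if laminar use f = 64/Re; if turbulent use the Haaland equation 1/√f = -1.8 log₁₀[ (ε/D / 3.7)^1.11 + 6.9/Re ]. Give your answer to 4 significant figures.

f ≈ 0.03477

Re = ρVD/μ = 863.9·0.1024·0.1313/0.00631 = 1841.
Re < 2300 → laminar, so f = 64/Re = 0.03477 (roughness is irrelevant in laminar flow).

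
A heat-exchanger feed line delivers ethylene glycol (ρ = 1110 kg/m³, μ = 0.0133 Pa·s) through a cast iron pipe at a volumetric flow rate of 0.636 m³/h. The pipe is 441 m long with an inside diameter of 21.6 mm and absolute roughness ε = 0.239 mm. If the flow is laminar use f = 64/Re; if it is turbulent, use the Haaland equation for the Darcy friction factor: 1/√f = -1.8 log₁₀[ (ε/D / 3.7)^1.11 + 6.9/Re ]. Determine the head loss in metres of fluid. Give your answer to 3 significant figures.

Q = 0.636 m³/h = 0.636/3600 = 0.0001767 m³/s.
Cross-sectional area A = πD²/4 = π(0.0216)²/4 = 0.0003664 m²; mean velocity V = Q/A = 0.0001767/0.0003664 = 0.4821 m/s.
Reynolds number Re = ρVD/μ = 1110 · 0.4821 · 0.0216 / 0.0133 = 869.1.
Re < 2300 → laminar flow, so f = 64/Re = 64/869.1 = 0.07364 (the turbulent correlation is not needed).
Darcy-Weisbach: ΔP = f(L/D)(ρV²/2) = 0.07364·(441/0.0216)·(1110·0.4821²/2) = 0.07364·2.042e+04·129 = 1.94e+05 Pa.
Head loss h_f = ΔP/(ρg) = 1.94e+05/(1110·9.81) = 17.8 m.

h_f ≈ 17.8 m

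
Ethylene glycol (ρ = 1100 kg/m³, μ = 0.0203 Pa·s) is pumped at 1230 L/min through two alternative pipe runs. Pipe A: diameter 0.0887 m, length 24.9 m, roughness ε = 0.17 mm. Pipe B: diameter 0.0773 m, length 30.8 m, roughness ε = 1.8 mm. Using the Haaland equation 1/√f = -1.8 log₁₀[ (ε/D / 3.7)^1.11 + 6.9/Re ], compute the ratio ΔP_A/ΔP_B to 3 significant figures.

Pipe A: V = Q/A = 0.0205/0.006179 = 3.318 m/s; Re = 1.595e+04; ε/D = 0.00192; Haaland → f = 0.03049; ΔP_A = f(L/D)(ρV²/2) = 5.181e+04 Pa.
Pipe B: V = Q/A = 0.0205/0.004693 = 4.368 m/s; Re = 1.83e+04; ε/D = 0.0233; Haaland → f = 0.05358; ΔP_B = f(L/D)(ρV²/2) = 2.241e+05 Pa.
ΔP_A/ΔP_B = 5.181e+04/2.241e+05 = 0.231.

ΔP_A/ΔP_B ≈ 0.231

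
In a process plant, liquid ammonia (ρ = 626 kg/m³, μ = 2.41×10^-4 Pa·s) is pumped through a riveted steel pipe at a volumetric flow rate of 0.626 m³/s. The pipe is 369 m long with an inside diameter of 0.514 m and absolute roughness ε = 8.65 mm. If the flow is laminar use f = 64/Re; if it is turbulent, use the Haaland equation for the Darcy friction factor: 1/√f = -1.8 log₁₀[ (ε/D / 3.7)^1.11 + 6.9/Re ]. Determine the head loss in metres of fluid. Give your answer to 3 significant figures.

h_f ≈ 15.2 m

Cross-sectional area A = πD²/4 = π(0.514)²/4 = 0.2075 m²; mean velocity V = Q/A = 0.626/0.2075 = 3.017 m/s.
Reynolds number Re = ρVD/μ = 626 · 3.017 · 0.514 / 0.000241 = 4.028e+06.
Re > 4000 → turbulent. Relative roughness ε/D = 0.00865/0.514 = 0.0168. Haaland: 1/√f = -1.8 log₁₀[(0.0168/3.7)^1.11 + 6.9/4.028e+06] = -1.8 log₁₀[0.00251 + 1.71e-06] = 4.679, so f = 0.04568.
Darcy-Weisbach: ΔP = f(L/D)(ρV²/2) = 0.04568·(369/0.514)·(626·3.017²/2) = 0.04568·717.9·2849 = 9.341e+04 Pa.
Head loss h_f = ΔP/(ρg) = 9.341e+04/(626·9.81) = 15.2 m.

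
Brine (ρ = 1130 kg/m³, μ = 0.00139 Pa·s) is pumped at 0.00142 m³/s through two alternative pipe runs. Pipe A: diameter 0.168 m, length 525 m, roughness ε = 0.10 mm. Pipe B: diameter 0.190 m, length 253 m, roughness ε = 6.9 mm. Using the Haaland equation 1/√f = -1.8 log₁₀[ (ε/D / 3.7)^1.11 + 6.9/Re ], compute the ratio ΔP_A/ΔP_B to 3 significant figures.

ΔP_A/ΔP_B ≈ 1.91

Pipe A: V = Q/A = 0.00142/0.02217 = 0.06406 m/s; Re = 8749; ε/D = 0.000595; Haaland → f = 0.03274; ΔP_A = f(L/D)(ρV²/2) = 237.2 Pa.
Pipe B: V = Q/A = 0.00142/0.02835 = 0.05008 m/s; Re = 7736; ε/D = 0.0363; Haaland → f = 0.06567; ΔP_B = f(L/D)(ρV²/2) = 123.9 Pa.
ΔP_A/ΔP_B = 237.2/123.9 = 1.91.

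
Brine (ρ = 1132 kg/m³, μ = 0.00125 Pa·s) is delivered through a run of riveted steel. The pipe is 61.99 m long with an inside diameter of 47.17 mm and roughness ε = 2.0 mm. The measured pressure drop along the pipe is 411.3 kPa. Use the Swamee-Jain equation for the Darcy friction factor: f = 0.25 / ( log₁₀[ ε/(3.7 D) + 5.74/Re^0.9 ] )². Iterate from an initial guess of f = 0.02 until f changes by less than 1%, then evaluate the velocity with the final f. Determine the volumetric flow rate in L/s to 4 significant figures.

Q ≈ 5.029 L/s

Rearranging Darcy-Weisbach: V = √(2·ΔP·D/(f·L·ρ)). With ε/D = 0.002/0.04717 = 0.0424, iterate starting from f = 0.02:
  f = 0.02 → V = √(2·4.113e+05·0.04717/(0.02·61.99·1132)) = 5.258 m/s; Re = ρVD/μ = 2.246e+05; f → 0.0666
  f = 0.0666 → V = 2.882 m/s; Re = 1.231e+05; f → 0.06676
Converged (Δf/f < 1%). With the final f = 0.06676: V = √(2·4.113e+05·0.04717/(0.06676·61.99·1132)) = 2.878 m/s.
Q = V·A = 2.878·(π/4·0.04717²) = 0.005029 m³/s = 5.029 L/s.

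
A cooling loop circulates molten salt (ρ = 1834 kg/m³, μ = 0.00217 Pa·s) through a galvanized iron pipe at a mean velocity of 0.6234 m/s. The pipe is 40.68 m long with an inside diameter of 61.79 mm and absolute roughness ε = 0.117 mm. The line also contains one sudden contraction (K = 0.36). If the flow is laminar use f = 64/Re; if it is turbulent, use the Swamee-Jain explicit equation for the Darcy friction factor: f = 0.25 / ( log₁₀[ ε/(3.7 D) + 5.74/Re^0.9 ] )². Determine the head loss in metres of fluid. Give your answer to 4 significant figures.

h_f ≈ 0.3704 m

Reynolds number Re = ρVD/μ = 1834 · 0.6234 · 0.06179 / 0.00217 = 3.256e+04.
Re > 4000 → turbulent. Relative roughness ε/D = 0.000117/0.06179 = 0.00189. Swamee-Jain: f = 0.25/(log₁₀[0.00189/3.7 + 5.74/3.256e+04^0.9])² = 0.25/(log₁₀[0.000512 + 0.000498])² = 0.25/(-2.996)² = 0.02786.
Total minor-loss coefficient ΣK = 1·0.36 = 0.36.
ΔP = [f·L/D + ΣK]·(ρV²/2) = [0.02786·40.68/0.06179 + 0.36]·(1834·0.6234²/2) = [18.34 + 0.36]·356.4 = 6665 Pa.
Head loss h_f = ΔP/(ρg) = 6665/(1834·9.81) = 0.3704 m.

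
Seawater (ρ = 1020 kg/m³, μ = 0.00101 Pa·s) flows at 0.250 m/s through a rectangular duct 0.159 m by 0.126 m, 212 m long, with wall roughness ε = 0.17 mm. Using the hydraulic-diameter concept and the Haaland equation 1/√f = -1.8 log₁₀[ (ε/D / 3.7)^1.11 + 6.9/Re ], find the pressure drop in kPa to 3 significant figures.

ΔP ≈ 1.22 kPa

Hydraulic diameter D_h = 4A/P = 4·(0.159·0.126)/(2·(0.159+0.126)) = 0.08014/0.57 = 0.1406 m.
Re = ρVD_h/μ = 1020·0.25·0.1406/0.00101 = 3.55e+04.
ε/D_h = 0.00017/0.1406 = 0.00121; Haaland gives 1/√f = -1.8 log₁₀[0.000135+0.000194] = 6.268, so f = 0.02546.
ΔP = f(L/D_h)(ρV²/2) = 0.02546·212/0.1406·31.88 = 1224 Pa.
ΔP = 1.22 kPa.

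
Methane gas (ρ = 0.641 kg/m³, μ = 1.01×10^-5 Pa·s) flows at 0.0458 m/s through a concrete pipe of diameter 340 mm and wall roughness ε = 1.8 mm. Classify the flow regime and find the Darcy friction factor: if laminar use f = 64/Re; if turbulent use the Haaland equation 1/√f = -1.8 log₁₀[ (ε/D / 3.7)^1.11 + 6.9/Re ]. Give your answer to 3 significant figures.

f ≈ 0.0648

Re = ρVD/μ = 0.641·0.0458·0.34/1.01e-05 = 988.3.
Re < 2300 → laminar, so f = 64/Re = 0.06476 (roughness is irrelevant in laminar flow).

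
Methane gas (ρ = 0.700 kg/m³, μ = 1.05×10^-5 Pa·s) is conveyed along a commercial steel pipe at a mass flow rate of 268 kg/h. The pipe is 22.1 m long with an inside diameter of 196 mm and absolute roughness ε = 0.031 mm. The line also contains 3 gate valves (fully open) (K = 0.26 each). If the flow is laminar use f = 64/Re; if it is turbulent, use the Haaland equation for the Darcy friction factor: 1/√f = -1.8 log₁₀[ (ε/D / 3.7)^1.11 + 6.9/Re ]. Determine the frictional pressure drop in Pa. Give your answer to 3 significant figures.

ΔP ≈ 14.0 Pa

ṁ = 268 kg/h = 268/3600 = 0.07444 kg/s.
A = πD²/4 = π(0.196)²/4 = 0.03017 m²; mean velocity V = ṁ/(ρA) = 0.07444/(0.7 · 0.03017) = 3.525 m/s.
Reynolds number Re = ρVD/μ = 0.7 · 3.525 · 0.196 / 1.05e-05 = 4.606e+04.
Re > 4000 → turbulent. Relative roughness ε/D = 3.1e-05/0.196 = 0.000158. Haaland: 1/√f = -1.8 log₁₀[(0.000158/3.7)^1.11 + 6.9/4.606e+04] = -1.8 log₁₀[1.41e-05 + 0.00015] = 6.814, so f = 0.02154.
Total minor-loss coefficient ΣK = 3·0.26 = 0.78.
ΔP = [f·L/D + ΣK]·(ρV²/2) = [0.02154·22.1/0.196 + 0.78]·(0.7·3.525²/2) = [2.429 + 0.78]·4.348 = 13.95 Pa.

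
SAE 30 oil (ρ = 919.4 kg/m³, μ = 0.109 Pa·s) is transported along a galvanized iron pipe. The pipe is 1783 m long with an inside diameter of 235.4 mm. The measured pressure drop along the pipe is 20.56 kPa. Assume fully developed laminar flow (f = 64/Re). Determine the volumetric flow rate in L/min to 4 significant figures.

For laminar flow, f = 64/Re with Re = ρVD/μ, so Darcy-Weisbach reduces to ΔP = 32μLV/D². Solving for V: V = ΔP·D²/(32μL) = 2.056e+04·(0.2354)²/(32·0.109·1783) = 0.1832 m/s.
Check: Re = ρVD/μ = 919.4·0.1832·0.2354/0.109 = 363.7 < 2300, so the laminar assumption holds.
Q = V·A = 0.1832·(π/4·0.2354²) = 0.007973 m³/s = 478.4 L/min.

Q ≈ 478.4 L/min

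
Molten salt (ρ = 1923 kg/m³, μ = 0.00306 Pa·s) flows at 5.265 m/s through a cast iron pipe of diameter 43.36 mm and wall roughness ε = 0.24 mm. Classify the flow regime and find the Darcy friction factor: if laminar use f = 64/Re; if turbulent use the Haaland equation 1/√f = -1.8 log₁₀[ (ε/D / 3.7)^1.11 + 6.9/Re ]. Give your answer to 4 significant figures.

f ≈ 0.03195

Re = ρVD/μ = 1923·5.265·0.04336/0.00306 = 1.435e+05.
Re > 4000 → turbulent. ε/D = 0.00024/0.04336 = 0.00554; Haaland: 1/√f = -1.8 log₁₀[0.000731 + 4.81e-05] = 5.595, so f = 0.03195.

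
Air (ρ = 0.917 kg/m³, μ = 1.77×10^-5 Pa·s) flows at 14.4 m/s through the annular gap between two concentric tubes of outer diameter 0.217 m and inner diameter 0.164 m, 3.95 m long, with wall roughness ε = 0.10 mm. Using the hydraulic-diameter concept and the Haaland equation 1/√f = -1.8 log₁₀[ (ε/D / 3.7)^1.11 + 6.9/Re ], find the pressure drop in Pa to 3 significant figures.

Hydraulic diameter D_h = 4A/P = D_o - D_i = 0.217 - 0.164 = 0.053 m.
Re = ρVD_h/μ = 0.917·14.4·0.053/1.77e-05 = 3.954e+04.
ε/D_h = 0.0001/0.053 = 0.00189; Haaland gives 1/√f = -1.8 log₁₀[0.000221+0.000175] = 6.124, so f = 0.02666.
ΔP = f(L/D_h)(ρV²/2) = 0.02666·3.95/0.053·95.07 = 188.9 Pa.

ΔP ≈ 189 Pa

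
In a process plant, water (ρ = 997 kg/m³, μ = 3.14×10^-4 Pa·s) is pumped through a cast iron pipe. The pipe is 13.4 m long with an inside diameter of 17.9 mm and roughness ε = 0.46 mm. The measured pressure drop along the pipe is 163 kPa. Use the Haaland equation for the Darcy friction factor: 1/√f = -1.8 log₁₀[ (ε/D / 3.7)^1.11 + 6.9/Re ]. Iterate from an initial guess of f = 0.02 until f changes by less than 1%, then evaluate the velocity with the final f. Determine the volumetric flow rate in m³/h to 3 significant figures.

Rearranging Darcy-Weisbach: V = √(2·ΔP·D/(f·L·ρ)). With ε/D = 0.00046/0.0179 = 0.0257, iterate starting from f = 0.02:
  f = 0.02 → V = √(2·1.63e+05·0.0179/(0.02·13.4·997)) = 4.673 m/s; Re = ρVD/μ = 2.656e+05; f → 0.0539
  f = 0.0539 → V = 2.847 m/s; Re = 1.618e+05; f → 0.05398
Converged (Δf/f < 1%). With the final f = 0.05398: V = √(2·1.63e+05·0.0179/(0.05398·13.4·997)) = 2.845 m/s.
Q = V·A = 2.845·(π/4·0.0179²) = 0.0007158 m³/s = 2.58 m³/h.

Q ≈ 2.58 m³/h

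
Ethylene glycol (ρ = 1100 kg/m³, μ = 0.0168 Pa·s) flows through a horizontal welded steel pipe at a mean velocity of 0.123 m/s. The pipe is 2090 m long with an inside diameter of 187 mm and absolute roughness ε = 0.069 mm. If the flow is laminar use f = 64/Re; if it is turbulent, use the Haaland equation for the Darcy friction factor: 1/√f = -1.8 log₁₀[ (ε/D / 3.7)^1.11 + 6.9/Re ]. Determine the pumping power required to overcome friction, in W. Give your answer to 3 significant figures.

Reynolds number Re = ρVD/μ = 1100 · 0.123 · 0.187 / 0.0168 = 1506.
Re < 2300 → laminar flow, so f = 64/Re = 64/1506 = 0.0425 (the turbulent correlation is not needed).
Darcy-Weisbach: ΔP = f(L/D)(ρV²/2) = 0.0425·(2090/0.187)·(1100·0.123²/2) = 0.0425·1.118e+04·8.321 = 3952 Pa.
Q = V·A = 0.123·0.02746 = 0.003378 m³/s.
Pumping power P = QΔP = 0.003378·3952 = 13.35 W = 13.4 W.

P ≈ 13.4 W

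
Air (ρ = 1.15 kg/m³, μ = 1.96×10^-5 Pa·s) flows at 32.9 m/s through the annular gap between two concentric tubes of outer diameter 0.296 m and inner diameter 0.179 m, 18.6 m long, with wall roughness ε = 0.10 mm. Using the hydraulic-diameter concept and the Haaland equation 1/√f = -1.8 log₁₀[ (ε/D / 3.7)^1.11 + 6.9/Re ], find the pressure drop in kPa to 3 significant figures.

Hydraulic diameter D_h = 4A/P = D_o - D_i = 0.296 - 0.179 = 0.117 m.
Re = ρVD_h/μ = 1.15·32.9·0.117/1.96e-05 = 2.259e+05.
ε/D_h = 0.0001/0.117 = 0.000855; Haaland gives 1/√f = -1.8 log₁₀[9.2e-05+3.06e-05] = 7.041, so f = 0.02017.
ΔP = f(L/D_h)(ρV²/2) = 0.02017·18.6/0.117·622.4 = 1996 Pa.
ΔP = 2.00 kPa.

ΔP ≈ 2.00 kPa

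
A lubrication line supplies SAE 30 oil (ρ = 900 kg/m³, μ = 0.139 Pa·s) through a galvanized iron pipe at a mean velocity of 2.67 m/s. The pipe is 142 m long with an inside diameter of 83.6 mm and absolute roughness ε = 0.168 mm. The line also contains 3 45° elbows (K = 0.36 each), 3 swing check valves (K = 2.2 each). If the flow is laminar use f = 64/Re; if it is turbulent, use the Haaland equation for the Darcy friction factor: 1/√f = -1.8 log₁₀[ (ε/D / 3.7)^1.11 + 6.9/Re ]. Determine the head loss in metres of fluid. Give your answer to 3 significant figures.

h_f ≈ 30.1 m

Reynolds number Re = ρVD/μ = 900 · 2.67 · 0.0836 / 0.139 = 1445.
Re < 2300 → laminar flow, so f = 64/Re = 64/1445 = 0.04428 (the turbulent correlation is not needed).
Total minor-loss coefficient ΣK = 3·0.36 + 3·2.2 = 7.68.
ΔP = [f·L/D + ΣK]·(ρV²/2) = [0.04428·142/0.0836 + 7.68]·(900·2.67²/2) = [75.22 + 7.68]·3208 = 2.659e+05 Pa.
Head loss h_f = ΔP/(ρg) = 2.659e+05/(900·9.81) = 30.1 m.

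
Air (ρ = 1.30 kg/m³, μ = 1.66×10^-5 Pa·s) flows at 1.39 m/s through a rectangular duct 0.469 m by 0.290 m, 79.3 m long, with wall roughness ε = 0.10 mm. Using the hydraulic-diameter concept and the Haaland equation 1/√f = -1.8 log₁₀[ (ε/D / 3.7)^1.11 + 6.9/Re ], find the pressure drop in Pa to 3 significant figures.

Hydraulic diameter D_h = 4A/P = 4·(0.469·0.29)/(2·(0.469+0.29)) = 0.544/1.518 = 0.3584 m.
Re = ρVD_h/μ = 1.3·1.39·0.3584/1.66e-05 = 3.901e+04.
ε/D_h = 0.0001/0.3584 = 0.000279; Haaland gives 1/√f = -1.8 log₁₀[2.65e-05+0.000177] = 6.645, so f = 0.02265.
ΔP = f(L/D_h)(ρV²/2) = 0.02265·79.3/0.3584·1.256 = 6.293 Pa.

ΔP ≈ 6.29 Pa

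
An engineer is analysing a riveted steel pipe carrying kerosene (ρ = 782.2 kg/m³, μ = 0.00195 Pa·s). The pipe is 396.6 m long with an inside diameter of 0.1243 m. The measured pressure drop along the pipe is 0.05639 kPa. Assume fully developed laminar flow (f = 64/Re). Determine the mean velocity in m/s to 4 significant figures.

V ≈ 0.03521 m/s

For laminar flow, f = 64/Re with Re = ρVD/μ, so Darcy-Weisbach reduces to ΔP = 32μLV/D². Solving for V: V = ΔP·D²/(32μL) = 56.39·(0.1243)²/(32·0.00195·396.6) = 0.03521 m/s.
Check: Re = ρVD/μ = 782.2·0.03521·0.1243/0.00195 = 1755 < 2300, so the laminar assumption holds.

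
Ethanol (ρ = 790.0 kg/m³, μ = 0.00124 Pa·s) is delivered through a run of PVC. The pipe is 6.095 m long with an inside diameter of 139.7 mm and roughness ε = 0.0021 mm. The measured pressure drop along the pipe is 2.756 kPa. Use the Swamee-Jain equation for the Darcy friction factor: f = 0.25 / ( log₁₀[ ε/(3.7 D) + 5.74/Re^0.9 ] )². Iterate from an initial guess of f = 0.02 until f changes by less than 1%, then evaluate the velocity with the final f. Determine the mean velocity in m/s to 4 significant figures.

V ≈ 3.310 m/s

Rearranging Darcy-Weisbach: V = √(2·ΔP·D/(f·L·ρ)). With ε/D = 2.1e-06/0.1397 = 1.5e-05, iterate starting from f = 0.02:
  f = 0.02 → V = √(2·2756·0.1397/(0.02·6.095·790)) = 2.828 m/s; Re = ρVD/μ = 2.517e+05; f → 0.01502
  f = 0.01502 → V = 3.263 m/s; Re = 2.904e+05; f → 0.01463
  f = 0.01463 → V = 3.306 m/s; Re = 2.942e+05; f → 0.0146
Converged (Δf/f < 1%). With the final f = 0.0146: V = √(2·2756·0.1397/(0.0146·6.095·790)) = 3.31 m/s.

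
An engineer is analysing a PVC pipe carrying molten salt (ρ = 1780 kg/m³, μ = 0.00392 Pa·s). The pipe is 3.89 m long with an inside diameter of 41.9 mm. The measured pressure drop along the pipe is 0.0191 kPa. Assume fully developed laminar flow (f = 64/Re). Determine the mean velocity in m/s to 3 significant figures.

For laminar flow, f = 64/Re with Re = ρVD/μ, so Darcy-Weisbach reduces to ΔP = 32μLV/D². Solving for V: V = ΔP·D²/(32μL) = 19.1·(0.0419)²/(32·0.00392·3.89) = 0.06872 m/s.
Check: Re = ρVD/μ = 1780·0.06872·0.0419/0.00392 = 1307 < 2300, so the laminar assumption holds.

V ≈ 0.0687 m/s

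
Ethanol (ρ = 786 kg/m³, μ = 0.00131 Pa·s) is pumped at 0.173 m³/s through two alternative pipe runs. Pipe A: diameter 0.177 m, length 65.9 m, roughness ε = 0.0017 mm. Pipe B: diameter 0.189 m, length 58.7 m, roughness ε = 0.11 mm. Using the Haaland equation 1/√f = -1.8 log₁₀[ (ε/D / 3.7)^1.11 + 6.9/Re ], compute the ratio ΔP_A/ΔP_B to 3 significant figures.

ΔP_A/ΔP_B ≈ 1.07

Pipe A: V = Q/A = 0.173/0.02461 = 7.031 m/s; Re = 7.467e+05; ε/D = 9.6e-06; Haaland → f = 0.01232; ΔP_A = f(L/D)(ρV²/2) = 8.91e+04 Pa.
Pipe B: V = Q/A = 0.173/0.02806 = 6.166 m/s; Re = 6.993e+05; ε/D = 0.000582; Haaland → f = 0.01787; ΔP_B = f(L/D)(ρV²/2) = 8.295e+04 Pa.
ΔP_A/ΔP_B = 8.91e+04/8.295e+04 = 1.07.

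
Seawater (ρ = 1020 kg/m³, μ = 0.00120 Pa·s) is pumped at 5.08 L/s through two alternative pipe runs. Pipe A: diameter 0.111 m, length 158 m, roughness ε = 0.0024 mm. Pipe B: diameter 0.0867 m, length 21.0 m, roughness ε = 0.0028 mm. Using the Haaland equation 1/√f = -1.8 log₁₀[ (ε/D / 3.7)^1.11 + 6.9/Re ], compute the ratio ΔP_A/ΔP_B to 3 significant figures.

ΔP_A/ΔP_B ≈ 2.31

Pipe A: V = Q/A = 0.00508/0.009677 = 0.525 m/s; Re = 4.953e+04; ε/D = 2.16e-05; Haaland → f = 0.02081; ΔP_A = f(L/D)(ρV²/2) = 4163 Pa.
Pipe B: V = Q/A = 0.00508/0.005904 = 0.8605 m/s; Re = 6.341e+04; ε/D = 3.23e-05; Haaland → f = 0.01974; ΔP_B = f(L/D)(ρV²/2) = 1806 Pa.
ΔP_A/ΔP_B = 4163/1806 = 2.31.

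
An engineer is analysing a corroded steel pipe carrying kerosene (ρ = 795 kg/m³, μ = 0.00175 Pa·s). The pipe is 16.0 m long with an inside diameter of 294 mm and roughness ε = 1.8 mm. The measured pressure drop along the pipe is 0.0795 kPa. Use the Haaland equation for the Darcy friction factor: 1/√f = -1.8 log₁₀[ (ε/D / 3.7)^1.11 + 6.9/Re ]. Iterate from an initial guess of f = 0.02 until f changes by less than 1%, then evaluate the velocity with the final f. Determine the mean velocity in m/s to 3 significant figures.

V ≈ 0.329 m/s

Rearranging Darcy-Weisbach: V = √(2·ΔP·D/(f·L·ρ)). With ε/D = 0.0018/0.294 = 0.00612, iterate starting from f = 0.02:
  f = 0.02 → V = √(2·79.5·0.294/(0.02·16·795)) = 0.4287 m/s; Re = ρVD/μ = 5.725e+04; f → 0.03367
  f = 0.03367 → V = 0.3304 m/s; Re = 4.412e+04; f → 0.03404
  f = 0.03404 → V = 0.3286 m/s; Re = 4.389e+04; f → 0.03405
Converged (Δf/f < 1%). With the final f = 0.03405: V = √(2·79.5·0.294/(0.03405·16·795)) = 0.3285 m/s.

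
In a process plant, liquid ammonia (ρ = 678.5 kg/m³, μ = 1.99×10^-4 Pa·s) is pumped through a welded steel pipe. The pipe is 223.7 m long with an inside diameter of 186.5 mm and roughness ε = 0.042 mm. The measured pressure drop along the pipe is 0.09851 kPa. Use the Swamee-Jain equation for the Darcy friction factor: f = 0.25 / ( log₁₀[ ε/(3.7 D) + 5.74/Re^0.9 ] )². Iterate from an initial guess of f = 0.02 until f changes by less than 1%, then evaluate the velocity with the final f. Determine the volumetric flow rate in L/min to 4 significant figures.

Rearranging Darcy-Weisbach: V = √(2·ΔP·D/(f·L·ρ)). With ε/D = 4.2e-05/0.1865 = 0.000225, iterate starting from f = 0.02:
  f = 0.02 → V = √(2·98.51·0.1865/(0.02·223.7·678.5)) = 0.11 m/s; Re = ρVD/μ = 6.996e+04; f → 0.02033
  f = 0.02033 → V = 0.1091 m/s; Re = 6.939e+04; f → 0.02036
Converged (Δf/f < 1%). With the final f = 0.02036: V = √(2·98.51·0.1865/(0.02036·223.7·678.5)) = 0.1091 m/s.
Q = V·A = 0.1091·(π/4·0.1865²) = 0.002979 m³/s = 178.7 L/min.

Q ≈ 178.7 L/min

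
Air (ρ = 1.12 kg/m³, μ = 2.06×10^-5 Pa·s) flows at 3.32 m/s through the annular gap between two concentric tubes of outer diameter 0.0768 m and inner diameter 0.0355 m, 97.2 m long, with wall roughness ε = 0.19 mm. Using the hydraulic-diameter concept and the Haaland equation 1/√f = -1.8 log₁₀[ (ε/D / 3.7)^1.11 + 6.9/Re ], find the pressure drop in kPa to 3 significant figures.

Hydraulic diameter D_h = 4A/P = D_o - D_i = 0.0768 - 0.0355 = 0.0413 m.
Re = ρVD_h/μ = 1.12·3.32·0.0413/2.06e-05 = 7455.
ε/D_h = 0.00019/0.0413 = 0.0046; Haaland gives 1/√f = -1.8 log₁₀[0.000596+0.000926] = 5.072, so f = 0.03887.
ΔP = f(L/D_h)(ρV²/2) = 0.03887·97.2/0.0413·6.173 = 564.7 Pa.
ΔP = 0.565 kPa.

ΔP ≈ 0.565 kPa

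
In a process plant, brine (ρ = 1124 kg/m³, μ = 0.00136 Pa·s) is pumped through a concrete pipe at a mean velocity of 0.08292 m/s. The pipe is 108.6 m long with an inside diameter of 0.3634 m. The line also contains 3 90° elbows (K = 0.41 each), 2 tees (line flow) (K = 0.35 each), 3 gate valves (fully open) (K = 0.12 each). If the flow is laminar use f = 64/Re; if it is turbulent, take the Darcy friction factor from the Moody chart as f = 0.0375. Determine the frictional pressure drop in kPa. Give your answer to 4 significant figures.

ΔP ≈ 0.05215 kPa

Reynolds number Re = ρVD/μ = 1124 · 0.08292 · 0.3634 / 0.00136 = 2.49e+04.
Re > 4000 → turbulent; use the Moody-chart value f = 0.0375.
Total minor-loss coefficient ΣK = 3·0.41 + 2·0.35 + 3·0.12 = 2.29.
ΔP = [f·L/D + ΣK]·(ρV²/2) = [0.0375·108.6/0.3634 + 2.29]·(1124·0.08292²/2) = [11.21 + 2.29]·3.864 = 52.15 Pa.
ΔP = 52.15 Pa = 0.05215 kPa.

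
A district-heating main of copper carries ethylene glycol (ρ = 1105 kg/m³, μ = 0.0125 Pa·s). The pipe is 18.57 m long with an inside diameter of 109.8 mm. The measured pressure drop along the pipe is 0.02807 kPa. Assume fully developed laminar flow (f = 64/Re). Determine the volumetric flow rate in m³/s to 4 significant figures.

Q ≈ 4.314×10^-4 m³/s

For laminar flow, f = 64/Re with Re = ρVD/μ, so Darcy-Weisbach reduces to ΔP = 32μLV/D². Solving for V: V = ΔP·D²/(32μL) = 28.07·(0.1098)²/(32·0.0125·18.57) = 0.04556 m/s.
Check: Re = ρVD/μ = 1105·0.04556·0.1098/0.0125 = 442.2 < 2300, so the laminar assumption holds.
Q = V·A = 0.04556·(π/4·0.1098²) = 0.0004314 m³/s = 4.314×10^-4 m³/s.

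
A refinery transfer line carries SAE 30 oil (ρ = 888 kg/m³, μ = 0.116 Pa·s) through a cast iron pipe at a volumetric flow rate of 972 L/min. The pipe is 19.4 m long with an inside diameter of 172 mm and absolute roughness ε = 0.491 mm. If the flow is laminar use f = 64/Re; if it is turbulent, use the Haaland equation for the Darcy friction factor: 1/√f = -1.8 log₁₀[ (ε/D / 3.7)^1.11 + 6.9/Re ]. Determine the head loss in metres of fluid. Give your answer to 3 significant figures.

Q = 972 L/min = 972/60000 = 0.0162 m³/s.
Cross-sectional area A = πD²/4 = π(0.172)²/4 = 0.02324 m²; mean velocity V = Q/A = 0.0162/0.02324 = 0.6972 m/s.
Reynolds number Re = ρVD/μ = 888 · 0.6972 · 0.172 / 0.116 = 918.
Re < 2300 → laminar flow, so f = 64/Re = 64/918 = 0.06972 (the turbulent correlation is not needed).
Darcy-Weisbach: ΔP = f(L/D)(ρV²/2) = 0.06972·(19.4/0.172)·(888·0.6972²/2) = 0.06972·112.8·215.8 = 1697 Pa.
Head loss h_f = ΔP/(ρg) = 1697/(888·9.81) = 0.195 m.

h_f ≈ 0.195 m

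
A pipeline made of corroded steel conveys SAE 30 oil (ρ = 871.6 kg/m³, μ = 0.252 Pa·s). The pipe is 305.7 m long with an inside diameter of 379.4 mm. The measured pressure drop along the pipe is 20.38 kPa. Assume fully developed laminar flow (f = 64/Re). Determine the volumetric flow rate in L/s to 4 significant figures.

For laminar flow, f = 64/Re with Re = ρVD/μ, so Darcy-Weisbach reduces to ΔP = 32μLV/D². Solving for V: V = ΔP·D²/(32μL) = 2.038e+04·(0.3794)²/(32·0.252·305.7) = 1.19 m/s.
Check: Re = ρVD/μ = 871.6·1.19·0.3794/0.252 = 1562 < 2300, so the laminar assumption holds.
Q = V·A = 1.19·(π/4·0.3794²) = 0.1345 m³/s = 134.5 L/s.

Q ≈ 134.5 L/s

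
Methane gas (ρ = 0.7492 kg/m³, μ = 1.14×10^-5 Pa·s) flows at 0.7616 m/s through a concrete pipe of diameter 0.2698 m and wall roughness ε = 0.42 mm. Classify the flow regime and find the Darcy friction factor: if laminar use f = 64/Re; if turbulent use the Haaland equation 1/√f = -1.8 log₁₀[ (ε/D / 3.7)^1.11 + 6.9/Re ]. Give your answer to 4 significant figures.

f ≈ 0.03088

Re = ρVD/μ = 0.7492·0.7616·0.2698/1.14e-05 = 1.35e+04.
Re > 4000 → turbulent. ε/D = 0.00042/0.2698 = 0.00156; Haaland: 1/√f = -1.8 log₁₀[0.000179 + 0.000511] = 5.69, so f = 0.03088.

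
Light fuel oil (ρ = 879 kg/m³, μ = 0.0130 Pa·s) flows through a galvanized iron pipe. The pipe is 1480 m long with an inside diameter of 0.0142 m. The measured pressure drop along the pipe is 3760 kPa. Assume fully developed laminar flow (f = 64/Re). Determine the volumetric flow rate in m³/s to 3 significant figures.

Q ≈ 1.95×10^-4 m³/s

For laminar flow, f = 64/Re with Re = ρVD/μ, so Darcy-Weisbach reduces to ΔP = 32μLV/D². Solving for V: V = ΔP·D²/(32μL) = 3.76e+06·(0.0142)²/(32·0.013·1480) = 1.231 m/s.
Check: Re = ρVD/μ = 879·1.231·0.0142/0.013 = 1182 < 2300, so the laminar assumption holds.
Q = V·A = 1.231·(π/4·0.0142²) = 0.000195 m³/s = 1.95×10^-4 m³/s.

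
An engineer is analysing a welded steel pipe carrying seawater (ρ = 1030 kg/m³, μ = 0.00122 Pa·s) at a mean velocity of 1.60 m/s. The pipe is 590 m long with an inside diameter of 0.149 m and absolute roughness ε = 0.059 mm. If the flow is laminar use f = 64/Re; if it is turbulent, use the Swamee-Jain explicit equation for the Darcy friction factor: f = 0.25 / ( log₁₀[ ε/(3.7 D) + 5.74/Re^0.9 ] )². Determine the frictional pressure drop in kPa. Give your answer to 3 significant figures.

ΔP ≈ 95.8 kPa

Reynolds number Re = ρVD/μ = 1030 · 1.6 · 0.149 / 0.00122 = 2.013e+05.
Re > 4000 → turbulent. Relative roughness ε/D = 5.9e-05/0.149 = 0.000396. Swamee-Jain: f = 0.25/(log₁₀[0.000396/3.7 + 5.74/2.013e+05^0.9])² = 0.25/(log₁₀[0.000107 + 9.67e-05])² = 0.25/(-3.691)² = 0.01835.
Darcy-Weisbach: ΔP = f(L/D)(ρV²/2) = 0.01835·(590/0.149)·(1030·1.6²/2) = 0.01835·3960·1318 = 9.58e+04 Pa.
ΔP = 9.58e+04 Pa = 95.8 kPa.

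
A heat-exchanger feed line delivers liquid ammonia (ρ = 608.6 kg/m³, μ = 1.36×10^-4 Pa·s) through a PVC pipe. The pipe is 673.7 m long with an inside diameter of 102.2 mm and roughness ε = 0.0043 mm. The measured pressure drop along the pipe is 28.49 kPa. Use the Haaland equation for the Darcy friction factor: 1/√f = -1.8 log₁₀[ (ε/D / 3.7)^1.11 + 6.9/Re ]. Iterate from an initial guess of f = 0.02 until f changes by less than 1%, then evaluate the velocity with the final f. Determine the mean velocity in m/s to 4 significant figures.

Rearranging Darcy-Weisbach: V = √(2·ΔP·D/(f·L·ρ)). With ε/D = 4.3e-06/0.1022 = 4.21e-05, iterate starting from f = 0.02:
  f = 0.02 → V = √(2·2.849e+04·0.1022/(0.02·673.7·608.6)) = 0.8427 m/s; Re = ρVD/μ = 3.854e+05; f → 0.01412
  f = 0.01412 → V = 1.003 m/s; Re = 4.586e+05; f → 0.01375
  f = 0.01375 → V = 1.016 m/s; Re = 4.648e+05; f → 0.01372
Converged (Δf/f < 1%). With the final f = 0.01372: V = √(2·2.849e+04·0.1022/(0.01372·673.7·608.6)) = 1.017 m/s.

V ≈ 1.017 m/s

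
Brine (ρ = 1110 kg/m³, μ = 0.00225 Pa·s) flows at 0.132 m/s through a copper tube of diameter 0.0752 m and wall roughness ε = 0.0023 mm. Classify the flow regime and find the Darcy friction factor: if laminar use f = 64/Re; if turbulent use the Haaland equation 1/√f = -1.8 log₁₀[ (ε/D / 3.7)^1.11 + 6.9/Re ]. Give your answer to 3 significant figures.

Re = ρVD/μ = 1110·0.132·0.0752/0.00225 = 4897.
Re > 4000 → turbulent. ε/D = 2.3e-06/0.0752 = 3.06e-05; Haaland: 1/√f = -1.8 log₁₀[2.28e-06 + 0.00141] = 5.131, so f = 0.03799.

f ≈ 0.0380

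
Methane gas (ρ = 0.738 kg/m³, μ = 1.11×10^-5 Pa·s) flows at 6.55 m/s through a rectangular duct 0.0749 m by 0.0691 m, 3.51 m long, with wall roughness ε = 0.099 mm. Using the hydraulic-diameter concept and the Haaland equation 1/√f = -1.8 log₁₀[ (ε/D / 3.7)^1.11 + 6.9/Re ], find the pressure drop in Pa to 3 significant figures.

ΔP ≈ 20.3 Pa

Hydraulic diameter D_h = 4A/P = 4·(0.0749·0.0691)/(2·(0.0749+0.0691)) = 0.0207/0.288 = 0.07188 m.
Re = ρVD_h/μ = 0.738·6.55·0.07188/1.11e-05 = 3.13e+04.
ε/D_h = 9.9e-05/0.07188 = 0.00138; Haaland gives 1/√f = -1.8 log₁₀[0.000156+0.00022] = 6.163, so f = 0.02632.
ΔP = f(L/D_h)(ρV²/2) = 0.02632·3.51/0.07188·15.83 = 20.35 Pa.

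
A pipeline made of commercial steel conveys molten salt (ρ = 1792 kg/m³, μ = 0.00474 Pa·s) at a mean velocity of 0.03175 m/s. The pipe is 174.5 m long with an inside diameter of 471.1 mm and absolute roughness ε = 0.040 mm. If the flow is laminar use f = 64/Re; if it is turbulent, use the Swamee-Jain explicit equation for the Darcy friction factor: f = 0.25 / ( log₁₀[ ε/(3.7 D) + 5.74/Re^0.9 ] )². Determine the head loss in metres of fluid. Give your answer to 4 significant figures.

h_f ≈ 6.962×10^-4 m

Reynolds number Re = ρVD/μ = 1792 · 0.03175 · 0.4711 / 0.00474 = 5655.
Re > 4000 → turbulent. Relative roughness ε/D = 4e-05/0.4711 = 8.49e-05. Swamee-Jain: f = 0.25/(log₁₀[8.49e-05/3.7 + 5.74/5655^0.9])² = 0.25/(log₁₀[2.29e-05 + 0.00241])² = 0.25/(-2.614)² = 0.03658.
Darcy-Weisbach: ΔP = f(L/D)(ρV²/2) = 0.03658·(174.5/0.4711)·(1792·0.03175²/2) = 0.03658·370.4·0.9032 = 12.24 Pa.
Head loss h_f = ΔP/(ρg) = 12.24/(1792·9.81) = 6.962×10^-4 m.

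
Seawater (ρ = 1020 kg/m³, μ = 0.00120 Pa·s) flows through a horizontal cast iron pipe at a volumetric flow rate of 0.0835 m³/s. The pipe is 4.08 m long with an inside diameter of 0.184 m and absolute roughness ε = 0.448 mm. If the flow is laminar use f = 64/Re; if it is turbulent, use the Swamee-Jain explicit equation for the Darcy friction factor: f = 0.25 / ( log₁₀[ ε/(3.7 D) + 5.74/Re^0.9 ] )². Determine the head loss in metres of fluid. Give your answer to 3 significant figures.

Cross-sectional area A = πD²/4 = π(0.184)²/4 = 0.02659 m²; mean velocity V = Q/A = 0.0835/0.02659 = 3.14 m/s.
Reynolds number Re = ρVD/μ = 1020 · 3.14 · 0.184 / 0.0012 = 4.911e+05.
Re > 4000 → turbulent. Relative roughness ε/D = 0.000448/0.184 = 0.00243. Swamee-Jain: f = 0.25/(log₁₀[0.00243/3.7 + 5.74/4.911e+05^0.9])² = 0.25/(log₁₀[0.000658 + 4.33e-05])² = 0.25/(-3.154)² = 0.02513.
Darcy-Weisbach: ΔP = f(L/D)(ρV²/2) = 0.02513·(4.08/0.184)·(1020·3.14²/2) = 0.02513·22.17·5029 = 2802 Pa.
Head loss h_f = ΔP/(ρg) = 2802/(1020·9.81) = 0.280 m.

h_f ≈ 0.280 m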